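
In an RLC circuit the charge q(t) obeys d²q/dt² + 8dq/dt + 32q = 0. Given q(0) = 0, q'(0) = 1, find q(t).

q = exp(-4*t)*sin(4*t)/4

Characteristic equation r² + 8r + 32 = 0 has discriminant (8)² - 4·(32) = -64 < 0, so r = -4 ± 4i.
Hence q_h = C1*cos(4*t)*exp(-4*t) + C2*exp(-4*t)*sin(4*t).
Apply the initial conditions: q(0) = C1 = 0 and q'(0) = -4*C1 + 4*C2 = 1. Solving gives C1 = 0, C2 = 1/4.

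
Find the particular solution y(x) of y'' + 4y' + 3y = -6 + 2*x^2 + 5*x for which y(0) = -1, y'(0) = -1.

Characteristic equation r² + 4r + 3 = 0 factors as (r + 3)(r + 1) = 0, so r = -3, -1.
Hence y_h = C1*exp(-3*x) + C2*exp(-x).
For the particular solution try y_p = A0 + A1*x + A2*x^2. Substituting and matching coefficients of each power of x gives A0 = -62/27, A1 = -1/9, A2 = 2/3, so y_p = -62/27 - x/9 + 2*x^2/3.
General solution: y = -62/27 - x/9 + 2*x^2/3 + C1*exp(-3*x) + C2*exp(-x).
Apply the initial conditions: y(0) = -62/27 + C1 + C2 = -1 and y'(0) = -1/9 - C2 - 3*C1 = -1. Solving gives C1 = -11/54, C2 = 3/2.

y = -62/27 - 11*exp(-3*x)/54 - x/9 + 2*x**2/3 + 3*exp(-x)/2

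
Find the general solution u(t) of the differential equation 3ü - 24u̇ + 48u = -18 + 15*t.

Divide through by 3: u'' - 8u' + 16u = -6 + 5*t.
Characteristic equation r² - 8r + 16 = 0 has discriminant (-8)² - 4·(16) = 0, so r = 4 is a repeated root.
Hence u_h = (C1 + C2*t)*exp(4*t).
For the particular solution try u_p = A0 + A1*t. Substituting and matching coefficients of each power of t gives A0 = -7/32, A1 = 5/16, so u_p = -7/32 + 5*t/16.

u = -7/32 + 5*t/16 + C1*exp(4*t) + C2*t*exp(4*t)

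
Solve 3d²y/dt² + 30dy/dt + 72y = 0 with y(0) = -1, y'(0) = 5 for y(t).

Divide through by 3: y'' + 10y' + 24y = 0.
Characteristic equation r² + 10r + 24 = 0 factors as (r + 6)(r + 4) = 0, so r = -6, -4.
Hence y_h = C1*exp(-6*t) + C2*exp(-4*t).
Apply the initial conditions: y(0) = C1 + C2 = -1 and y'(0) = -6*C1 - 4*C2 = 5. Solving gives C1 = -1/2, C2 = -1/2.

y = -exp(-6*t)/2 - exp(-4*t)/2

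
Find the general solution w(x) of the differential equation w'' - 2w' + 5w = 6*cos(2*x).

w = -24*sin(2*x)/17 + 6*cos(2*x)/17 + C1*cos(2*x)*exp(x) + C2*exp(x)*sin(2*x)

Characteristic equation r² - 2r + 5 = 0 has discriminant (-2)² - 4·(5) = -16 < 0, so r = 1 ± 2i.
Hence w_h = C1*cos(2*x)*exp(x) + C2*exp(x)*sin(2*x).
Try w_p = A*cos(2*x) + B*sin(2*x). Substituting and equating the coefficients of cos(2x) and sin(2x) gives A = 6/17, B = -24/17, so w_p = -24*sin(2*x)/17 + 6*cos(2*x)/17.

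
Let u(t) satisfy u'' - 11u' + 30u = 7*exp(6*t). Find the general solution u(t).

u = C1*exp(5*t) + C2*exp(6*t) + 7*t*exp(6*t)

Characteristic equation r² - 11r + 30 = 0 factors as (r - 5)(r - 6) = 0, so r = 5, 6.
Hence u_h = C1*exp(5*t) + C2*exp(6*t).
Since exp(6*t) solves the homogeneous equation (r = 6 is a root of multiplicity 1), multiply the trial by t. Try u_p = A*t*exp(6*t). Substituting into the equation and dividing by exp(6*t) gives A = 7, so u_p = 7*t*exp(6*t).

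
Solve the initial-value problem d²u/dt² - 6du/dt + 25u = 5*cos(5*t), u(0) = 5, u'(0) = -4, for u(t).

u = -sin(5*t)/6 + 5*cos(4*t)*exp(3*t) - 109*exp(3*t)*sin(4*t)/24

Characteristic equation r² - 6r + 25 = 0 has discriminant (-6)² - 4·(25) = -64 < 0, so r = 3 ± 4i.
Hence u_h = C1*cos(4*t)*exp(3*t) + C2*exp(3*t)*sin(4*t).
Try u_p = A*cos(5*t) + B*sin(5*t). Substituting and equating the coefficients of cos(5t) and sin(5t) gives A = 0, B = -1/6, so u_p = -sin(5*t)/6.
General solution: u = -sin(5*t)/6 + C1*cos(4*t)*exp(3*t) + C2*exp(3*t)*sin(4*t).
Apply the initial conditions: u(0) = C1 = 5 and u'(0) = -5/6 + 3*C1 + 4*C2 = -4. Solving gives C1 = 5, C2 = -109/24.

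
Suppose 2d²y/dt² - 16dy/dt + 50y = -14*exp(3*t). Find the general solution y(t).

Divide through by 2: y'' - 8y' + 25y = -7*exp(3*t).
Characteristic equation r² - 8r + 25 = 0 has discriminant (-8)² - 4·(25) = -36 < 0, so r = 4 ± 3i.
Hence y_h = C1*cos(3*t)*exp(4*t) + C2*exp(4*t)*sin(3*t).
Try y_p = A*exp(3*t). Substituting into the equation and dividing by exp(3*t) gives A = -7/10, so y_p = -7*exp(3*t)/10.

y = -7*exp(3*t)/10 + C1*cos(3*t)*exp(4*t) + C2*exp(4*t)*sin(3*t)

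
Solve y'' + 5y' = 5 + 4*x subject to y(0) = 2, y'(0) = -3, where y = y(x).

Characteristic equation r² + 5r = 0 factors as (r + 5)r = 0, so r = -5, 0.
Hence y_h = C1*exp(-5*x) + C2.
Since 0 is a characteristic root (multiplicity 1), multiply the polynomial trial by x: try y_p = x*(A0 + A1*x). Substituting and matching coefficients of each power of x gives A0 = 21/25, A1 = 2/5, so y_p = 2*x^2/5 + 21*x/25.
General solution: y = C2 + 2*x^2/5 + 21*x/25 + C1*exp(-5*x).
Apply the initial conditions: y(0) = C1 + C2 = 2 and y'(0) = 21/25 - 5*C1 = -3. Solving gives C1 = 96/125, C2 = 154/125.

y = 154/125 + 2*x**2/5 + 21*x/25 + 96*exp(-5*x)/125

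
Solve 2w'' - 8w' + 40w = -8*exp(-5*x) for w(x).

w = -4*exp(-5*x)/65 + C1*cos(4*x)*exp(2*x) + C2*exp(2*x)*sin(4*x)

Divide through by 2: w'' - 4w' + 20w = -4*exp(-5*x).
Characteristic equation r² - 4r + 20 = 0 has discriminant (-4)² - 4·(20) = -64 < 0, so r = 2 ± 4i.
Hence w_h = C1*cos(4*x)*exp(2*x) + C2*exp(2*x)*sin(4*x).
Try w_p = A*exp(-5*x). Substituting into the equation and dividing by exp(-5*x) gives A = -4/65, so w_p = -4*exp(-5*x)/65.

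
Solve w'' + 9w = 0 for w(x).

Characteristic equation r² + 9 = 0 has discriminant (0)² - 4·(9) = -36 < 0, so r = ± 3i.
Hence w_h = C1*cos(3*x) + C2*sin(3*x).

w = C1*cos(3*x) + C2*sin(3*x)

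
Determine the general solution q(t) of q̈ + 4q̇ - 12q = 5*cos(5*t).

q = -185*cos(5*t)/1769 + 100*sin(5*t)/1769 + C1*exp(-6*t) + C2*exp(2*t)

Characteristic equation r² + 4r - 12 = 0 factors as (r + 6)(r - 2) = 0, so r = -6, 2.
Hence q_h = C1*exp(-6*t) + C2*exp(2*t).
Try q_p = A*cos(5*t) + B*sin(5*t). Substituting and equating the coefficients of cos(5t) and sin(5t) gives A = -185/1769, B = 100/1769, so q_p = -185*cos(5*t)/1769 + 100*sin(5*t)/1769.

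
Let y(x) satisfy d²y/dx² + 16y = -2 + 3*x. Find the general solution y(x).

Characteristic equation r² + 16 = 0 has discriminant (0)² - 4·(16) = -64 < 0, so r = ± 4i.
Hence y_h = C1*cos(4*x) + C2*sin(4*x).
For the particular solution try y_p = A0 + A1*x. Substituting and matching coefficients of each power of x gives A0 = -1/8, A1 = 3/16, so y_p = -1/8 + 3*x/16.

y = -1/8 + 3*x/16 + C1*cos(4*x) + C2*sin(4*x)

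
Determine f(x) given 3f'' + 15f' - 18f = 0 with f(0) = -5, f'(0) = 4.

f = -26*exp(x)/7 - 9*exp(-6*x)/7

Divide through by 3: f'' + 5f' - 6f = 0.
Characteristic equation r² + 5r - 6 = 0 factors as (r - 1)(r + 6) = 0, so r = 1, -6.
Hence f_h = C1*exp(x) + C2*exp(-6*x).
Apply the initial conditions: f(0) = C1 + C2 = -5 and f'(0) = C1 - 6*C2 = 4. Solving gives C1 = -26/7, C2 = -9/7.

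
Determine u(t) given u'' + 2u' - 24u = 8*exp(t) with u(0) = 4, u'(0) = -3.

Characteristic equation r² + 2r - 24 = 0 factors as (r + 6)(r - 4) = 0, so r = -6, 4.
Hence u_h = C1*exp(-6*t) + C2*exp(4*t).
Try u_p = A*exp(t). Substituting into the equation and dividing by exp(t) gives A = -8/21, so u_p = -8*exp(t)/21.
General solution: u = -8*exp(t)/21 + C1*exp(-6*t) + C2*exp(4*t).
Apply the initial conditions: u(0) = -8/21 + C1 + C2 = 4 and u'(0) = -8/21 - 6*C1 + 4*C2 = -3. Solving gives C1 = 141/70, C2 = 71/30.

u = -8*exp(t)/21 + 71*exp(4*t)/30 + 141*exp(-6*t)/70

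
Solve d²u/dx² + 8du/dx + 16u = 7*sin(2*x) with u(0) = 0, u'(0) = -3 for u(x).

u = -7*cos(2*x)/25 + 7*exp(-4*x)/25 + 21*sin(2*x)/100 - 23*x*exp(-4*x)/10

Characteristic equation r² + 8r + 16 = 0 has discriminant (8)² - 4·(16) = 0, so r = -4 is a repeated root.
Hence u_h = (C1 + C2*x)*exp(-4*x).
Try u_p = A*cos(2*x) + B*sin(2*x). Substituting and equating the coefficients of cos(2x) and sin(2x) gives A = -7/25, B = 21/100, so u_p = -7*cos(2*x)/25 + 21*sin(2*x)/100.
General solution: u = -7*cos(2*x)/25 + 21*sin(2*x)/100 + C1*exp(-4*x) + C2*x*exp(-4*x).
Apply the initial conditions: u(0) = -7/25 + C1 = 0 and u'(0) = 21/50 + C2 - 4*C1 = -3. Solving gives C1 = 7/25, C2 = -23/10.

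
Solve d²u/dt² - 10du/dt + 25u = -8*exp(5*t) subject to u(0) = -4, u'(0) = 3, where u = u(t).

u = -4*exp(5*t) - 4*t**2*exp(5*t) + 23*t*exp(5*t)

Characteristic equation r² - 10r + 25 = 0 has discriminant (-10)² - 4·(25) = 0, so r = 5 is a repeated root.
Hence u_h = (C1 + C2*t)*exp(5*t).
Since exp(5*t) solves the homogeneous equation (r = 5 is a root of multiplicity 2), multiply the trial by t^2. Try u_p = A*t^2*exp(5*t). Substituting into the equation and dividing by exp(5*t) gives A = -4, so u_p = -4*t^2*exp(5*t).
General solution: u = C1*exp(5*t) - 4*t^2*exp(5*t) + C2*t*exp(5*t).
Apply the initial conditions: u(0) = C1 = -4 and u'(0) = C2 + 5*C1 = 3. Solving gives C1 = -4, C2 = 23.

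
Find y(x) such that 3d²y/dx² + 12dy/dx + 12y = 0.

Divide through by 3: y'' + 4y' + 4y = 0.
Characteristic equation r² + 4r + 4 = 0 has discriminant (4)² - 4·(4) = 0, so r = -2 is a repeated root.
Hence y_h = (C1 + C2*x)*exp(-2*x).

y = C1*exp(-2*x) + C2*x*exp(-2*x)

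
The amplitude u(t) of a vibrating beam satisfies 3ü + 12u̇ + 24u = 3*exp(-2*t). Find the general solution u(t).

Divide through by 3: u'' + 4u' + 8u = exp(-2*t).
Characteristic equation r² + 4r + 8 = 0 has discriminant (4)² - 4·(8) = -16 < 0, so r = -2 ± 2i.
Hence u_h = C1*cos(2*t)*exp(-2*t) + C2*exp(-2*t)*sin(2*t).
Try u_p = A*exp(-2*t). Substituting into the equation and dividing by exp(-2*t) gives A = 1/4, so u_p = exp(-2*t)/4.

u = exp(-2*t)/4 + C1*cos(2*t)*exp(-2*t) + C2*exp(-2*t)*sin(2*t)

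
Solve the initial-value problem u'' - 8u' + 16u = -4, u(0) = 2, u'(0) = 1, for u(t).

Characteristic equation r² - 8r + 16 = 0 has discriminant (-8)² - 4·(16) = 0, so r = 4 is a repeated root.
Hence u_h = (C1 + C2*t)*exp(4*t).
For the particular solution try u_p = A0. Substituting and matching coefficients of each power of t gives A0 = -1/4, so u_p = -1/4.
General solution: u = -1/4 + C1*exp(4*t) + C2*t*exp(4*t).
Apply the initial conditions: u(0) = -1/4 + C1 = 2 and u'(0) = C2 + 4*C1 = 1. Solving gives C1 = 9/4, C2 = -8.

u = -1/4 + 9*exp(4*t)/4 - 8*t*exp(4*t)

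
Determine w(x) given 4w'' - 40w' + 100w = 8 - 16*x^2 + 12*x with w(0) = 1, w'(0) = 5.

Divide through by 4: w'' - 10w' + 25w = 2 - 4*x^2 + 3*x.
Characteristic equation r² - 10r + 25 = 0 has discriminant (-10)² - 4·(25) = 0, so r = 5 is a repeated root.
Hence w_h = (C1 + C2*x)*exp(5*x).
For the particular solution try w_p = A0 + A1*x + A2*x^2. Substituting and matching coefficients of each power of x gives A0 = 56/625, A1 = -1/125, A2 = -4/25, so w_p = 56/625 - 4*x^2/25 - x/125.
General solution: w = 56/625 - 4*x^2/25 - x/125 + C1*exp(5*x) + C2*x*exp(5*x).
Apply the initial conditions: w(0) = 56/625 + C1 = 1 and w'(0) = -1/125 + C2 + 5*C1 = 5. Solving gives C1 = 569/625, C2 = 57/125.

w = 56/625 - 4*x**2/25 - x/125 + 569*exp(5*x)/625 + 57*x*exp(5*x)/125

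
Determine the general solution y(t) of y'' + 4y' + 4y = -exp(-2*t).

y = C1*exp(-2*t) - t**2*exp(-2*t)/2 + C2*t*exp(-2*t)

Characteristic equation r² + 4r + 4 = 0 has discriminant (4)² - 4·(4) = 0, so r = -2 is a repeated root.
Hence y_h = (C1 + C2*t)*exp(-2*t).
Since exp(-2*t) solves the homogeneous equation (r = -2 is a root of multiplicity 2), multiply the trial by t^2. Try y_p = A*t^2*exp(-2*t). Substituting into the equation and dividing by exp(-2*t) gives A = -1/2, so y_p = -t^2*exp(-2*t)/2.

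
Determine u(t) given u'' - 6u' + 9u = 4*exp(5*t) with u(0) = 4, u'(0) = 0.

Characteristic equation r² - 6r + 9 = 0 has discriminant (-6)² - 4·(9) = 0, so r = 3 is a repeated root.
Hence u_h = (C1 + C2*t)*exp(3*t).
Try u_p = A*exp(5*t). Substituting into the equation and dividing by exp(5*t) gives A = 1, so u_p = exp(5*t).
General solution: u = C1*exp(3*t) + C2*t*exp(3*t) + exp(5*t).
Apply the initial conditions: u(0) = 1 + C1 = 4 and u'(0) = 5 + C2 + 3*C1 = 0. Solving gives C1 = 3, C2 = -14.

u = 3*exp(3*t) - 14*t*exp(3*t) + exp(5*t)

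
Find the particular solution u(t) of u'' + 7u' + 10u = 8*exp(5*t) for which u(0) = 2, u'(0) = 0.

Characteristic equation r² + 7r + 10 = 0 factors as (r + 2)(r + 5) = 0, so r = -2, -5.
Hence u_h = C1*exp(-2*t) + C2*exp(-5*t).
Try u_p = A*exp(5*t). Substituting into the equation and dividing by exp(5*t) gives A = 4/35, so u_p = 4*exp(5*t)/35.
General solution: u = 4*exp(5*t)/35 + C1*exp(-2*t) + C2*exp(-5*t).
Apply the initial conditions: u(0) = 4/35 + C1 + C2 = 2 and u'(0) = 4/7 - 5*C2 - 2*C1 = 0. Solving gives C1 = 62/21, C2 = -16/15.

u = -16*exp(-5*t)/15 + 4*exp(5*t)/35 + 62*exp(-2*t)/21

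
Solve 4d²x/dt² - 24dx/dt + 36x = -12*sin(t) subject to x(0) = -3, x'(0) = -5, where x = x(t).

x = -141*exp(3*t)/50 - 9*cos(t)/50 - 6*sin(t)/25 + 37*t*exp(3*t)/10

Divide through by 4: x'' - 6x' + 9x = -3*sin(t).
Characteristic equation r² - 6r + 9 = 0 has discriminant (-6)² - 4·(9) = 0, so r = 3 is a repeated root.
Hence x_h = (C1 + C2*t)*exp(3*t).
Try x_p = A*cos(t) + B*sin(t). Substituting and equating the coefficients of cos(t) and sin(t) gives A = -9/50, B = -6/25, so x_p = -9*cos(t)/50 - 6*sin(t)/25.
General solution: x = -9*cos(t)/50 - 6*sin(t)/25 + C1*exp(3*t) + C2*t*exp(3*t).
Apply the initial conditions: x(0) = -9/50 + C1 = -3 and x'(0) = -6/25 + C2 + 3*C1 = -5. Solving gives C1 = -141/50, C2 = 37/10.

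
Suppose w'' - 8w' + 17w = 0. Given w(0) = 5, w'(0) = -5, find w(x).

Characteristic equation r² - 8r + 17 = 0 has discriminant (-8)² - 4·(17) = -4 < 0, so r = 4 ± i.
Hence w_h = C1*cos(x)*exp(4*x) + C2*exp(4*x)*sin(x).
Apply the initial conditions: w(0) = C1 = 5 and w'(0) = C2 + 4*C1 = -5. Solving gives C1 = 5, C2 = -25.

w = -25*exp(4*x)*sin(x) + 5*cos(x)*exp(4*x)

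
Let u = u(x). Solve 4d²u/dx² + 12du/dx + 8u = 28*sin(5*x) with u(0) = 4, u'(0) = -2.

Divide through by 4: u'' + 3u' + 2u = 7*sin(5*x).
Characteristic equation r² + 3r + 2 = 0 factors as (r + 1)(r + 2) = 0, so r = -1, -2.
Hence u_h = C1*exp(-x) + C2*exp(-2*x).
Try u_p = A*cos(5*x) + B*sin(5*x). Substituting and equating the coefficients of cos(5x) and sin(5x) gives A = -105/754, B = -161/754, so u_p = -161*sin(5*x)/754 - 105*cos(5*x)/754.
General solution: u = -161*sin(5*x)/754 - 105*cos(5*x)/754 + C1*exp(-x) + C2*exp(-2*x).
Apply the initial conditions: u(0) = -105/754 + C1 + C2 = 4 and u'(0) = -805/754 - C1 - 2*C2 = -2. Solving gives C1 = 191/26, C2 = -93/29.

u = -161*sin(5*x)/754 - 105*cos(5*x)/754 - 93*exp(-2*x)/29 + 191*exp(-x)/26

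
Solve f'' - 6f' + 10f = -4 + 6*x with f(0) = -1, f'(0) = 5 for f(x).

f = -1/25 + 3*x/5 - 24*cos(x)*exp(3*x)/25 + 182*exp(3*x)*sin(x)/25

Characteristic equation r² - 6r + 10 = 0 has discriminant (-6)² - 4·(10) = -4 < 0, so r = 3 ± i.
Hence f_h = C1*cos(x)*exp(3*x) + C2*exp(3*x)*sin(x).
For the particular solution try f_p = A0 + A1*x. Substituting and matching coefficients of each power of x gives A0 = -1/25, A1 = 3/5, so f_p = -1/25 + 3*x/5.
General solution: f = -1/25 + 3*x/5 + C1*cos(x)*exp(3*x) + C2*exp(3*x)*sin(x).
Apply the initial conditions: f(0) = -1/25 + C1 = -1 and f'(0) = 3/5 + C2 + 3*C1 = 5. Solving gives C1 = -24/25, C2 = 182/25.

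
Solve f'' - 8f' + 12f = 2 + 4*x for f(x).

f = 7/18 + x/3 + C1*exp(6*x) + C2*exp(2*x)

Characteristic equation r² - 8r + 12 = 0 factors as (r - 6)(r - 2) = 0, so r = 6, 2.
Hence f_h = C1*exp(6*x) + C2*exp(2*x).
For the particular solution try f_p = A0 + A1*x. Substituting and matching coefficients of each power of x gives A0 = 7/18, A1 = 1/3, so f_p = 7/18 + x/3.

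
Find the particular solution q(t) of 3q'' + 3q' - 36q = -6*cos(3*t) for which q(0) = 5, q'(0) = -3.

Divide through by 3: q'' + q' - 12q = -2*cos(3*t).
Characteristic equation r² + r - 12 = 0 factors as (r - 3)(r + 4) = 0, so r = 3, -4.
Hence q_h = C1*exp(3*t) + C2*exp(-4*t).
Try q_p = A*cos(3*t) + B*sin(3*t). Substituting and equating the coefficients of cos(3t) and sin(3t) gives A = 7/75, B = -1/75, so q_p = -sin(3*t)/75 + 7*cos(3*t)/75.
General solution: q = -sin(3*t)/75 + 7*cos(3*t)/75 + C1*exp(3*t) + C2*exp(-4*t).
Apply the initial conditions: q(0) = 7/75 + C1 + C2 = 5 and q'(0) = -1/25 - 4*C2 + 3*C1 = -3. Solving gives C1 = 50/21, C2 = 442/175.

q = -sin(3*t)/75 + 7*cos(3*t)/75 + 50*exp(3*t)/21 + 442*exp(-4*t)/175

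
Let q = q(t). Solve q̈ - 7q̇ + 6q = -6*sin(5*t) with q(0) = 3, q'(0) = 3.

q = -105*cos(5*t)/793 - 6*exp(6*t)/61 + 42*exp(t)/13 + 57*sin(5*t)/793

Characteristic equation r² - 7r + 6 = 0 factors as (r - 1)(r - 6) = 0, so r = 1, 6.
Hence q_h = C1*exp(t) + C2*exp(6*t).
Try q_p = A*cos(5*t) + B*sin(5*t). Substituting and equating the coefficients of cos(5t) and sin(5t) gives A = -105/793, B = 57/793, so q_p = -105*cos(5*t)/793 + 57*sin(5*t)/793.
General solution: q = -105*cos(5*t)/793 + 57*sin(5*t)/793 + C1*exp(t) + C2*exp(6*t).
Apply the initial conditions: q(0) = -105/793 + C1 + C2 = 3 and q'(0) = 285/793 + C1 + 6*C2 = 3. Solving gives C1 = 42/13, C2 = -6/61.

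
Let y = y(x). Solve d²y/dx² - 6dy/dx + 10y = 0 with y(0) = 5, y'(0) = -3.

Characteristic equation r² - 6r + 10 = 0 has discriminant (-6)² - 4·(10) = -4 < 0, so r = 3 ± i.
Hence y_h = C1*cos(x)*exp(3*x) + C2*exp(3*x)*sin(x).
Apply the initial conditions: y(0) = C1 = 5 and y'(0) = C2 + 3*C1 = -3. Solving gives C1 = 5, C2 = -18.

y = -18*exp(3*x)*sin(x) + 5*cos(x)*exp(3*x)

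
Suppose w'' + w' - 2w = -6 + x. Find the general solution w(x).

Characteristic equation r² + r - 2 = 0 factors as (r + 2)(r - 1) = 0, so r = -2, 1.
Hence w_h = C1*exp(-2*x) + C2*exp(x).
For the particular solution try w_p = A0 + A1*x. Substituting and matching coefficients of each power of x gives A0 = 11/4, A1 = -1/2, so w_p = 11/4 - x/2.

w = 11/4 - x/2 + C1*exp(-2*x) + C2*exp(x)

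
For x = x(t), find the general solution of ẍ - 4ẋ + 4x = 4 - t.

x = 3/4 - t/4 + C1*exp(2*t) + C2*t*exp(2*t)

Characteristic equation r² - 4r + 4 = 0 has discriminant (-4)² - 4·(4) = 0, so r = 2 is a repeated root.
Hence x_h = (C1 + C2*t)*exp(2*t).
For the particular solution try x_p = A0 + A1*t. Substituting and matching coefficients of each power of t gives A0 = 3/4, A1 = -1/4, so x_p = 3/4 - t/4.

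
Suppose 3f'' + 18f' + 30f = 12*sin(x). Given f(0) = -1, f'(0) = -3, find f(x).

f = -8*cos(x)/39 + 4*sin(x)/13 - 74*exp(-3*x)*sin(x)/13 - 31*cos(x)*exp(-3*x)/39

Divide through by 3: f'' + 6f' + 10f = 4*sin(x).
Characteristic equation r² + 6r + 10 = 0 has discriminant (6)² - 4·(10) = -4 < 0, so r = -3 ± i.
Hence f_h = C1*cos(x)*exp(-3*x) + C2*exp(-3*x)*sin(x).
Try f_p = A*cos(x) + B*sin(x). Substituting and equating the coefficients of cos(x) and sin(x) gives A = -8/39, B = 4/13, so f_p = -8*cos(x)/39 + 4*sin(x)/13.
General solution: f = -8*cos(x)/39 + 4*sin(x)/13 + C1*cos(x)*exp(-3*x) + C2*exp(-3*x)*sin(x).
Apply the initial conditions: f(0) = -8/39 + C1 = -1 and f'(0) = 4/13 + C2 - 3*C1 = -3. Solving gives C1 = -31/39, C2 = -74/13.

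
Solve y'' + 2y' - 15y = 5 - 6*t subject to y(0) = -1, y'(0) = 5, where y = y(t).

Characteristic equation r² + 2r - 15 = 0 factors as (r + 5)(r - 3) = 0, so r = -5, 3.
Hence y_h = C1*exp(-5*t) + C2*exp(3*t).
For the particular solution try y_p = A0 + A1*t. Substituting and matching coefficients of each power of t gives A0 = -7/25, A1 = 2/5, so y_p = -7/25 + 2*t/5.
General solution: y = -7/25 + 2*t/5 + C1*exp(-5*t) + C2*exp(3*t).
Apply the initial conditions: y(0) = -7/25 + C1 + C2 = -1 and y'(0) = 2/5 - 5*C1 + 3*C2 = 5. Solving gives C1 = -169/200, C2 = 1/8.

y = -7/25 - 169*exp(-5*t)/200 + exp(3*t)/8 + 2*t/5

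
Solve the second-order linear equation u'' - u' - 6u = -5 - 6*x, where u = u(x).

u = 2/3 + x + C1*exp(3*x) + C2*exp(-2*x)

Characteristic equation r² - r - 6 = 0 factors as (r - 3)(r + 2) = 0, so r = 3, -2.
Hence u_h = C1*exp(3*x) + C2*exp(-2*x).
For the particular solution try u_p = A0 + A1*x. Substituting and matching coefficients of each power of x gives A0 = 2/3, A1 = 1, so u_p = 2/3 + x.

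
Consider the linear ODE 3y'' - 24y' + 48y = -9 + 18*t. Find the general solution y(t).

Divide through by 3: y'' - 8y' + 16y = -3 + 6*t.
Characteristic equation r² - 8r + 16 = 0 has discriminant (-8)² - 4·(16) = 0, so r = 4 is a repeated root.
Hence y_h = (C1 + C2*t)*exp(4*t).
For the particular solution try y_p = A0 + A1*t. Substituting and matching coefficients of each power of t gives A0 = 0, A1 = 3/8, so y_p = 3*t/8.

y = 3*t/8 + C1*exp(4*t) + C2*t*exp(4*t)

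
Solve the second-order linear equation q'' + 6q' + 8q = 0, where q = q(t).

Characteristic equation r² + 6r + 8 = 0 factors as (r + 4)(r + 2) = 0, so r = -4, -2.
Hence q_h = C1*exp(-4*t) + C2*exp(-2*t).

q = C1*exp(-4*t) + C2*exp(-2*t)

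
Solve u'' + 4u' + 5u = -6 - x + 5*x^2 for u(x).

Characteristic equation r² + 4r + 5 = 0 has discriminant (4)² - 4·(5) = -4 < 0, so r = -2 ± i.
Hence u_h = C1*cos(x)*exp(-2*x) + C2*exp(-2*x)*sin(x).
For the particular solution try u_p = A0 + A1*x + A2*x^2. Substituting and matching coefficients of each power of x gives A0 = -4/25, A1 = -9/5, A2 = 1, so u_p = -4/25 + x^2 - 9*x/5.

u = -4/25 + x**2 - 9*x/5 + C1*cos(x)*exp(-2*x) + C2*exp(-2*x)*sin(x)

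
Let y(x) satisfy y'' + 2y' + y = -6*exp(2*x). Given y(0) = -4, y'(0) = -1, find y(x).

y = -10*exp(-x)/3 - 2*exp(2*x)/3 - 3*x*exp(-x)

Characteristic equation r² + 2r + 1 = 0 has discriminant (2)² - 4·(1) = 0, so r = -1 is a repeated root.
Hence y_h = (C1 + C2*x)*exp(-x).
Try y_p = A*exp(2*x). Substituting into the equation and dividing by exp(2*x) gives A = -2/3, so y_p = -2*exp(2*x)/3.
General solution: y = -2*exp(2*x)/3 + C1*exp(-x) + C2*x*exp(-x).
Apply the initial conditions: y(0) = -2/3 + C1 = -4 and y'(0) = -4/3 + C2 - C1 = -1. Solving gives C1 = -10/3, C2 = -3.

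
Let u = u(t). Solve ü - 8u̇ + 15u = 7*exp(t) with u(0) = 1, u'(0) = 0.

u = -5*exp(5*t)/8 + 3*exp(3*t)/4 + 7*exp(t)/8

Characteristic equation r² - 8r + 15 = 0 factors as (r - 5)(r - 3) = 0, so r = 5, 3.
Hence u_h = C1*exp(5*t) + C2*exp(3*t).
Try u_p = A*exp(t). Substituting into the equation and dividing by exp(t) gives A = 7/8, so u_p = 7*exp(t)/8.
General solution: u = 7*exp(t)/8 + C1*exp(5*t) + C2*exp(3*t).
Apply the initial conditions: u(0) = 7/8 + C1 + C2 = 1 and u'(0) = 7/8 + 3*C2 + 5*C1 = 0. Solving gives C1 = -5/8, C2 = 3/4.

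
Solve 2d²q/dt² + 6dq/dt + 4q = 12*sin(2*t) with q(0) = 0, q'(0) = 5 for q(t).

q = -13*exp(-2*t)/2 - 9*cos(2*t)/10 - 3*sin(2*t)/10 + 37*exp(-t)/5

Divide through by 2: q'' + 3q' + 2q = 6*sin(2*t).
Characteristic equation r² + 3r + 2 = 0 factors as (r + 2)(r + 1) = 0, so r = -2, -1.
Hence q_h = C1*exp(-2*t) + C2*exp(-t).
Try q_p = A*cos(2*t) + B*sin(2*t). Substituting and equating the coefficients of cos(2t) and sin(2t) gives A = -9/10, B = -3/10, so q_p = -9*cos(2*t)/10 - 3*sin(2*t)/10.
General solution: q = -9*cos(2*t)/10 - 3*sin(2*t)/10 + C1*exp(-2*t) + C2*exp(-t).
Apply the initial conditions: q(0) = -9/10 + C1 + C2 = 0 and q'(0) = -3/5 - C2 - 2*C1 = 5. Solving gives C1 = -13/2, C2 = 37/5.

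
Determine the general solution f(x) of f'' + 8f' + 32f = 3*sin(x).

f = -24*cos(x)/1025 + 93*sin(x)/1025 + C1*cos(4*x)*exp(-4*x) + C2*exp(-4*x)*sin(4*x)

Characteristic equation r² + 8r + 32 = 0 has discriminant (8)² - 4·(32) = -64 < 0, so r = -4 ± 4i.
Hence f_h = C1*cos(4*x)*exp(-4*x) + C2*exp(-4*x)*sin(4*x).
Try f_p = A*cos(x) + B*sin(x). Substituting and equating the coefficients of cos(x) and sin(x) gives A = -24/1025, B = 93/1025, so f_p = -24*cos(x)/1025 + 93*sin(x)/1025.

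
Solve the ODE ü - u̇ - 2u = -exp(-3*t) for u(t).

Characteristic equation r² - r - 2 = 0 factors as (r - 2)(r + 1) = 0, so r = 2, -1.
Hence u_h = C1*exp(2*t) + C2*exp(-t).
Try u_p = A*exp(-3*t). Substituting into the equation and dividing by exp(-3*t) gives A = -1/10, so u_p = -exp(-3*t)/10.

u = -exp(-3*t)/10 + C1*exp(2*t) + C2*exp(-t)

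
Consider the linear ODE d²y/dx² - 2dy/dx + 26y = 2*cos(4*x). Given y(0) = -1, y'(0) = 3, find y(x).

y = -4*sin(4*x)/41 + 5*cos(4*x)/41 - 46*cos(5*x)*exp(x)/41 + 37*exp(x)*sin(5*x)/41

Characteristic equation r² - 2r + 26 = 0 has discriminant (-2)² - 4·(26) = -100 < 0, so r = 1 ± 5i.
Hence y_h = C1*cos(5*x)*exp(x) + C2*exp(x)*sin(5*x).
Try y_p = A*cos(4*x) + B*sin(4*x). Substituting and equating the coefficients of cos(4x) and sin(4x) gives A = 5/41, B = -4/41, so y_p = -4*sin(4*x)/41 + 5*cos(4*x)/41.
General solution: y = -4*sin(4*x)/41 + 5*cos(4*x)/41 + C1*cos(5*x)*exp(x) + C2*exp(x)*sin(5*x).
Apply the initial conditions: y(0) = 5/41 + C1 = -1 and y'(0) = -16/41 + C1 + 5*C2 = 3. Solving gives C1 = -46/41, C2 = 37/41.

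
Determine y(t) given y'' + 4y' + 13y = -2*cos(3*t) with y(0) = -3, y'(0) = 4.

Characteristic equation r² + 4r + 13 = 0 has discriminant (4)² - 4·(13) = -36 < 0, so r = -2 ± 3i.
Hence y_h = C1*cos(3*t)*exp(-2*t) + C2*exp(-2*t)*sin(3*t).
Try y_p = A*cos(3*t) + B*sin(3*t). Substituting and equating the coefficients of cos(3t) and sin(3t) gives A = -1/20, B = -3/20, so y_p = -3*sin(3*t)/20 - cos(3*t)/20.
General solution: y = -3*sin(3*t)/20 - cos(3*t)/20 + C1*cos(3*t)*exp(-2*t) + C2*exp(-2*t)*sin(3*t).
Apply the initial conditions: y(0) = -1/20 + C1 = -3 and y'(0) = -9/20 - 2*C1 + 3*C2 = 4. Solving gives C1 = -59/20, C2 = -29/60.

y = -3*sin(3*t)/20 - cos(3*t)/20 - 59*cos(3*t)*exp(-2*t)/20 - 29*exp(-2*t)*sin(3*t)/60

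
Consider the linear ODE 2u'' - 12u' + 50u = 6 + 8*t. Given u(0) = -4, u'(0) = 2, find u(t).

Divide through by 2: u'' - 6u' + 25u = 3 + 4*t.
Characteristic equation r² - 6r + 25 = 0 has discriminant (-6)² - 4·(25) = -64 < 0, so r = 3 ± 4i.
Hence u_h = C1*cos(4*t)*exp(3*t) + C2*exp(3*t)*sin(4*t).
For the particular solution try u_p = A0 + A1*t. Substituting and matching coefficients of each power of t gives A0 = 99/625, A1 = 4/25, so u_p = 99/625 + 4*t/25.
General solution: u = 99/625 + 4*t/25 + C1*cos(4*t)*exp(3*t) + C2*exp(3*t)*sin(4*t).
Apply the initial conditions: u(0) = 99/625 + C1 = -4 and u'(0) = 4/25 + 3*C1 + 4*C2 = 2. Solving gives C1 = -2599/625, C2 = 8947/2500.

u = 99/625 + 4*t/25 - 2599*cos(4*t)*exp(3*t)/625 + 8947*exp(3*t)*sin(4*t)/2500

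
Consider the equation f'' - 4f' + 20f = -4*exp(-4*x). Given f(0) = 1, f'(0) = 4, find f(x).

Characteristic equation r² - 4r + 20 = 0 has discriminant (-4)² - 4·(20) = -64 < 0, so r = 2 ± 4i.
Hence f_h = C1*cos(4*x)*exp(2*x) + C2*exp(2*x)*sin(4*x).
Try f_p = A*exp(-4*x). Substituting into the equation and dividing by exp(-4*x) gives A = -1/13, so f_p = -exp(-4*x)/13.
General solution: f = -exp(-4*x)/13 + C1*cos(4*x)*exp(2*x) + C2*exp(2*x)*sin(4*x).
Apply the initial conditions: f(0) = -1/13 + C1 = 1 and f'(0) = 4/13 + 2*C1 + 4*C2 = 4. Solving gives C1 = 14/13, C2 = 5/13.

f = -exp(-4*x)/13 + 5*exp(2*x)*sin(4*x)/13 + 14*cos(4*x)*exp(2*x)/13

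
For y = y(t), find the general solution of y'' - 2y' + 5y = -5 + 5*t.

y = -3/5 + t + C1*cos(2*t)*exp(t) + C2*exp(t)*sin(2*t)

Characteristic equation r² - 2r + 5 = 0 has discriminant (-2)² - 4·(5) = -16 < 0, so r = 1 ± 2i.
Hence y_h = C1*cos(2*t)*exp(t) + C2*exp(t)*sin(2*t).
For the particular solution try y_p = A0 + A1*t. Substituting and matching coefficients of each power of t gives A0 = -3/5, A1 = 1, so y_p = -3/5 + t.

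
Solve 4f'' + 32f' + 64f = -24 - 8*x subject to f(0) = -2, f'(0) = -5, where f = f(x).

f = -5/16 - 27*exp(-4*x)/16 - x/8 - 93*x*exp(-4*x)/8

Divide through by 4: f'' + 8f' + 16f = -6 - 2*x.
Characteristic equation r² + 8r + 16 = 0 has discriminant (8)² - 4·(16) = 0, so r = -4 is a repeated root.
Hence f_h = (C1 + C2*x)*exp(-4*x).
For the particular solution try f_p = A0 + A1*x. Substituting and matching coefficients of each power of x gives A0 = -5/16, A1 = -1/8, so f_p = -5/16 - x/8.
General solution: f = -5/16 - x/8 + C1*exp(-4*x) + C2*x*exp(-4*x).
Apply the initial conditions: f(0) = -5/16 + C1 = -2 and f'(0) = -1/8 + C2 - 4*C1 = -5. Solving gives C1 = -27/16, C2 = -93/8.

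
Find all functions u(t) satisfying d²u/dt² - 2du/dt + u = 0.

Characteristic equation r² - 2r + 1 = 0 has discriminant (-2)² - 4·(1) = 0, so r = 1 is a repeated root.
Hence u_h = (C1 + C2*t)*exp(t).

u = C1*exp(t) + C2*t*exp(t)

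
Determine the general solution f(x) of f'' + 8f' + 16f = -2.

Characteristic equation r² + 8r + 16 = 0 has discriminant (8)² - 4·(16) = 0, so r = -4 is a repeated root.
Hence f_h = (C1 + C2*x)*exp(-4*x).
For the particular solution try f_p = A0. Substituting and matching coefficients of each power of x gives A0 = -1/8, so f_p = -1/8.

f = -1/8 + C1*exp(-4*x) + C2*x*exp(-4*x)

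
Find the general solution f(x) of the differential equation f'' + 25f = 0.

Characteristic equation r² + 25 = 0 has discriminant (0)² - 4·(25) = -100 < 0, so r = ± 5i.
Hence f_h = C1*cos(5*x) + C2*sin(5*x).

f = C1*cos(5*x) + C2*sin(5*x)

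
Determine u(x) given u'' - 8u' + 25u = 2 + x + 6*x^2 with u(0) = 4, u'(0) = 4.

u = 1918/15625 + 6*x**2/25 + 121*x/625 - 60951*exp(4*x)*sin(3*x)/15625 + 60582*cos(3*x)*exp(4*x)/15625

Characteristic equation r² - 8r + 25 = 0 has discriminant (-8)² - 4·(25) = -36 < 0, so r = 4 ± 3i.
Hence u_h = C1*cos(3*x)*exp(4*x) + C2*exp(4*x)*sin(3*x).
For the particular solution try u_p = A0 + A1*x + A2*x^2. Substituting and matching coefficients of each power of x gives A0 = 1918/15625, A1 = 121/625, A2 = 6/25, so u_p = 1918/15625 + 6*x^2/25 + 121*x/625.
General solution: u = 1918/15625 + 6*x^2/25 + 121*x/625 + C1*cos(3*x)*exp(4*x) + C2*exp(4*x)*sin(3*x).
Apply the initial conditions: u(0) = 1918/15625 + C1 = 4 and u'(0) = 121/625 + 3*C2 + 4*C1 = 4. Solving gives C1 = 60582/15625, C2 = -60951/15625.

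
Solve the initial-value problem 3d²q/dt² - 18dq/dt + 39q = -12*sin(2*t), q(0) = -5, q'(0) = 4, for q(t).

q = -16*cos(2*t)/75 - 4*sin(2*t)/25 - 359*cos(2*t)*exp(3*t)/75 + 467*exp(3*t)*sin(2*t)/50

Divide through by 3: q'' - 6q' + 13q = -4*sin(2*t).
Characteristic equation r² - 6r + 13 = 0 has discriminant (-6)² - 4·(13) = -16 < 0, so r = 3 ± 2i.
Hence q_h = C1*cos(2*t)*exp(3*t) + C2*exp(3*t)*sin(2*t).
Try q_p = A*cos(2*t) + B*sin(2*t). Substituting and equating the coefficients of cos(2t) and sin(2t) gives A = -16/75, B = -4/25, so q_p = -16*cos(2*t)/75 - 4*sin(2*t)/25.
General solution: q = -16*cos(2*t)/75 - 4*sin(2*t)/25 + C1*cos(2*t)*exp(3*t) + C2*exp(3*t)*sin(2*t).
Apply the initial conditions: q(0) = -16/75 + C1 = -5 and q'(0) = -8/25 + 2*C2 + 3*C1 = 4. Solving gives C1 = -359/75, C2 = 467/50.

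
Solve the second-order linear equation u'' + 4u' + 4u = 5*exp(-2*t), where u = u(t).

Characteristic equation r² + 4r + 4 = 0 has discriminant (4)² - 4·(4) = 0, so r = -2 is a repeated root.
Hence u_h = (C1 + C2*t)*exp(-2*t).
Since exp(-2*t) solves the homogeneous equation (r = -2 is a root of multiplicity 2), multiply the trial by t^2. Try u_p = A*t^2*exp(-2*t). Substituting into the equation and dividing by exp(-2*t) gives A = 5/2, so u_p = 5*t^2*exp(-2*t)/2.

u = C1*exp(-2*t) + 5*t**2*exp(-2*t)/2 + C2*t*exp(-2*t)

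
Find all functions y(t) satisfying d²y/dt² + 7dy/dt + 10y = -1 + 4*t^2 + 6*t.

y = -26/125 + t/25 + 2*t**2/5 + C1*exp(-2*t) + C2*exp(-5*t)

Characteristic equation r² + 7r + 10 = 0 factors as (r + 2)(r + 5) = 0, so r = -2, -5.
Hence y_h = C1*exp(-2*t) + C2*exp(-5*t).
For the particular solution try y_p = A0 + A1*t + A2*t^2. Substituting and matching coefficients of each power of t gives A0 = -26/125, A1 = 1/25, A2 = 2/5, so y_p = -26/125 + t/25 + 2*t^2/5.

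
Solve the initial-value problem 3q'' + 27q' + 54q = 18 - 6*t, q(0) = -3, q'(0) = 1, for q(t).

q = 7/18 - 173*exp(-3*t)/27 - t/9 + 163*exp(-6*t)/54

Divide through by 3: q'' + 9q' + 18q = 6 - 2*t.
Characteristic equation r² + 9r + 18 = 0 factors as (r + 3)(r + 6) = 0, so r = -3, -6.
Hence q_h = C1*exp(-3*t) + C2*exp(-6*t).
For the particular solution try q_p = A0 + A1*t. Substituting and matching coefficients of each power of t gives A0 = 7/18, A1 = -1/9, so q_p = 7/18 - t/9.
General solution: q = 7/18 - t/9 + C1*exp(-3*t) + C2*exp(-6*t).
Apply the initial conditions: q(0) = 7/18 + C1 + C2 = -3 and q'(0) = -1/9 - 6*C2 - 3*C1 = 1. Solving gives C1 = -173/27, C2 = 163/54.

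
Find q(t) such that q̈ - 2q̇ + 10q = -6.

q = -3/5 + C1*cos(3*t)*exp(t) + C2*exp(t)*sin(3*t)

Characteristic equation r² - 2r + 10 = 0 has discriminant (-2)² - 4·(10) = -36 < 0, so r = 1 ± 3i.
Hence q_h = C1*cos(3*t)*exp(t) + C2*exp(t)*sin(3*t).
For the particular solution try q_p = A0. Substituting and matching coefficients of each power of t gives A0 = -3/5, so q_p = -3/5.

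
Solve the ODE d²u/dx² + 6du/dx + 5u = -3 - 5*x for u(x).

u = 3/5 - x + C1*exp(-5*x) + C2*exp(-x)

Characteristic equation r² + 6r + 5 = 0 factors as (r + 5)(r + 1) = 0, so r = -5, -1.
Hence u_h = C1*exp(-5*x) + C2*exp(-x).
For the particular solution try u_p = A0 + A1*x. Substituting and matching coefficients of each power of x gives A0 = 3/5, A1 = -1, so u_p = 3/5 - x.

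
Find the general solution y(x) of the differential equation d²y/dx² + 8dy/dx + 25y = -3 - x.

Characteristic equation r² + 8r + 25 = 0 has discriminant (8)² - 4·(25) = -36 < 0, so r = -4 ± 3i.
Hence y_h = C1*cos(3*x)*exp(-4*x) + C2*exp(-4*x)*sin(3*x).
For the particular solution try y_p = A0 + A1*x. Substituting and matching coefficients of each power of x gives A0 = -67/625, A1 = -1/25, so y_p = -67/625 - x/25.

y = -67/625 - x/25 + C1*cos(3*x)*exp(-4*x) + C2*exp(-4*x)*sin(3*x)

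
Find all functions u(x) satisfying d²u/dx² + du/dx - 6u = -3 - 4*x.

u = 11/18 + 2*x/3 + C1*exp(-3*x) + C2*exp(2*x)

Characteristic equation r² + r - 6 = 0 factors as (r + 3)(r - 2) = 0, so r = -3, 2.
Hence u_h = C1*exp(-3*x) + C2*exp(2*x).
For the particular solution try u_p = A0 + A1*x. Substituting and matching coefficients of each power of x gives A0 = 11/18, A1 = 2/3, so u_p = 11/18 + 2*x/3.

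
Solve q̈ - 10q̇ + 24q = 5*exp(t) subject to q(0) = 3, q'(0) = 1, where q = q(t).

Characteristic equation r² - 10r + 24 = 0 factors as (r - 6)(r - 4) = 0, so r = 6, 4.
Hence q_h = C1*exp(6*t) + C2*exp(4*t).
Try q_p = A*exp(t). Substituting into the equation and dividing by exp(t) gives A = 1/3, so q_p = exp(t)/3.
General solution: q = exp(t)/3 + C1*exp(6*t) + C2*exp(4*t).
Apply the initial conditions: q(0) = 1/3 + C1 + C2 = 3 and q'(0) = 1/3 + 4*C2 + 6*C1 = 1. Solving gives C1 = -5, C2 = 23/3.

q = -5*exp(6*t) + exp(t)/3 + 23*exp(4*t)/3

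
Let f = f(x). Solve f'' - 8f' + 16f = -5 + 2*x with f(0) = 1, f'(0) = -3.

Characteristic equation r² - 8r + 16 = 0 has discriminant (-8)² - 4·(16) = 0, so r = 4 is a repeated root.
Hence f_h = (C1 + C2*x)*exp(4*x).
For the particular solution try f_p = A0 + A1*x. Substituting and matching coefficients of each power of x gives A0 = -1/4, A1 = 1/8, so f_p = -1/4 + x/8.
General solution: f = -1/4 + x/8 + C1*exp(4*x) + C2*x*exp(4*x).
Apply the initial conditions: f(0) = -1/4 + C1 = 1 and f'(0) = 1/8 + C2 + 4*C1 = -3. Solving gives C1 = 5/4, C2 = -65/8.

f = -1/4 + x/8 + 5*exp(4*x)/4 - 65*x*exp(4*x)/8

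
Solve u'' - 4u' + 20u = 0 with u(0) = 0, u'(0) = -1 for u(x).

Characteristic equation r² - 4r + 20 = 0 has discriminant (-4)² - 4·(20) = -64 < 0, so r = 2 ± 4i.
Hence u_h = C1*cos(4*x)*exp(2*x) + C2*exp(2*x)*sin(4*x).
Apply the initial conditions: u(0) = C1 = 0 and u'(0) = 2*C1 + 4*C2 = -1. Solving gives C1 = 0, C2 = -1/4.

u = -exp(2*x)*sin(4*x)/4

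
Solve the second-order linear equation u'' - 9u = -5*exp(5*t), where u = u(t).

Characteristic equation r² - 9 = 0 factors as (r - 3)(r + 3) = 0, so r = 3, -3.
Hence u_h = C1*exp(3*t) + C2*exp(-3*t).
Try u_p = A*exp(5*t). Substituting into the equation and dividing by exp(5*t) gives A = -5/16, so u_p = -5*exp(5*t)/16.

u = -5*exp(5*t)/16 + C1*exp(3*t) + C2*exp(-3*t)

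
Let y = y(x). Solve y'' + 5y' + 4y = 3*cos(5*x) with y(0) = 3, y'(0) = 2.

y = -193*exp(-4*x)/123 - 63*cos(5*x)/1066 + 75*sin(5*x)/1066 + 361*exp(-x)/78

Characteristic equation r² + 5r + 4 = 0 factors as (r + 1)(r + 4) = 0, so r = -1, -4.
Hence y_h = C1*exp(-x) + C2*exp(-4*x).
Try y_p = A*cos(5*x) + B*sin(5*x). Substituting and equating the coefficients of cos(5x) and sin(5x) gives A = -63/1066, B = 75/1066, so y_p = -63*cos(5*x)/1066 + 75*sin(5*x)/1066.
General solution: y = -63*cos(5*x)/1066 + 75*sin(5*x)/1066 + C1*exp(-x) + C2*exp(-4*x).
Apply the initial conditions: y(0) = -63/1066 + C1 + C2 = 3 and y'(0) = 375/1066 - C1 - 4*C2 = 2. Solving gives C1 = 361/78, C2 = -193/123.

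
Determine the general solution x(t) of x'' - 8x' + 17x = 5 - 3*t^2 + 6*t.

Characteristic equation r² - 8r + 17 = 0 has discriminant (-8)² - 4·(17) = -4 < 0, so r = 4 ± i.
Hence x_h = C1*cos(t)*exp(4*t) + C2*exp(4*t)*sin(t).
For the particular solution try x_p = A0 + A1*t + A2*t^2. Substituting and matching coefficients of each power of t gives A0 = 1979/4913, A1 = 54/289, A2 = -3/17, so x_p = 1979/4913 - 3*t^2/17 + 54*t/289.

x = 1979/4913 - 3*t**2/17 + 54*t/289 + C1*cos(t)*exp(4*t) + C2*exp(4*t)*sin(t)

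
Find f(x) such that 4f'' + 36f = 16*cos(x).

Divide through by 4: f'' + 9f = 4*cos(x).
Characteristic equation r² + 9 = 0 has discriminant (0)² - 4·(9) = -36 < 0, so r = ± 3i.
Hence f_h = C1*cos(3*x) + C2*sin(3*x).
Try f_p = A*cos(x) + B*sin(x). Substituting and equating the coefficients of cos(x) and sin(x) gives A = 1/2, B = 0, so f_p = cos(x)/2.

f = cos(x)/2 + C1*cos(3*x) + C2*sin(3*x)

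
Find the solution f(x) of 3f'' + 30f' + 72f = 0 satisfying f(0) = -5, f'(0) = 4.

f = -13*exp(-4*x) + 8*exp(-6*x)

Divide through by 3: f'' + 10f' + 24f = 0.
Characteristic equation r² + 10r + 24 = 0 factors as (r + 4)(r + 6) = 0, so r = -4, -6.
Hence f_h = C1*exp(-4*x) + C2*exp(-6*x).
Apply the initial conditions: f(0) = C1 + C2 = -5 and f'(0) = -6*C2 - 4*C1 = 4. Solving gives C1 = -13, C2 = 8.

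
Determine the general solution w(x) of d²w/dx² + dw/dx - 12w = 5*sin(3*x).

w = -7*sin(3*x)/30 - cos(3*x)/30 + C1*exp(-4*x) + C2*exp(3*x)

Characteristic equation r² + r - 12 = 0 factors as (r + 4)(r - 3) = 0, so r = -4, 3.
Hence w_h = C1*exp(-4*x) + C2*exp(3*x).
Try w_p = A*cos(3*x) + B*sin(3*x). Substituting and equating the coefficients of cos(3x) and sin(3x) gives A = -1/30, B = -7/30, so w_p = -7*sin(3*x)/30 - cos(3*x)/30.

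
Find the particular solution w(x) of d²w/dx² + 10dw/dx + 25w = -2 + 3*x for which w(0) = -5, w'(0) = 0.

w = -16/125 - 609*exp(-5*x)/125 + 3*x/25 - 612*x*exp(-5*x)/25

Characteristic equation r² + 10r + 25 = 0 has discriminant (10)² - 4·(25) = 0, so r = -5 is a repeated root.
Hence w_h = (C1 + C2*x)*exp(-5*x).
For the particular solution try w_p = A0 + A1*x. Substituting and matching coefficients of each power of x gives A0 = -16/125, A1 = 3/25, so w_p = -16/125 + 3*x/25.
General solution: w = -16/125 + 3*x/25 + C1*exp(-5*x) + C2*x*exp(-5*x).
Apply the initial conditions: w(0) = -16/125 + C1 = -5 and w'(0) = 3/25 + C2 - 5*C1 = 0. Solving gives C1 = -609/125, C2 = -612/25.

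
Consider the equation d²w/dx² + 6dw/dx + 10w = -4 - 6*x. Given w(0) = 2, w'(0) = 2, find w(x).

w = -1/25 - 3*x/5 + 51*cos(x)*exp(-3*x)/25 + 218*exp(-3*x)*sin(x)/25

Characteristic equation r² + 6r + 10 = 0 has discriminant (6)² - 4·(10) = -4 < 0, so r = -3 ± i.
Hence w_h = C1*cos(x)*exp(-3*x) + C2*exp(-3*x)*sin(x).
For the particular solution try w_p = A0 + A1*x. Substituting and matching coefficients of each power of x gives A0 = -1/25, A1 = -3/5, so w_p = -1/25 - 3*x/5.
General solution: w = -1/25 - 3*x/5 + C1*cos(x)*exp(-3*x) + C2*exp(-3*x)*sin(x).
Apply the initial conditions: w(0) = -1/25 + C1 = 2 and w'(0) = -3/5 + C2 - 3*C1 = 2. Solving gives C1 = 51/25, C2 = 218/25.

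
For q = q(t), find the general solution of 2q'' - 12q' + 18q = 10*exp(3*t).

Divide through by 2: q'' - 6q' + 9q = 5*exp(3*t).
Characteristic equation r² - 6r + 9 = 0 has discriminant (-6)² - 4·(9) = 0, so r = 3 is a repeated root.
Hence q_h = (C1 + C2*t)*exp(3*t).
Since exp(3*t) solves the homogeneous equation (r = 3 is a root of multiplicity 2), multiply the trial by t^2. Try q_p = A*t^2*exp(3*t). Substituting into the equation and dividing by exp(3*t) gives A = 5/2, so q_p = 5*t^2*exp(3*t)/2.

q = C1*exp(3*t) + 5*t**2*exp(3*t)/2 + C2*t*exp(3*t)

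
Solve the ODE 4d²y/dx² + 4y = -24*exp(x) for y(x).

Divide through by 4: y'' + y = -6*exp(x).
Characteristic equation r² + 1 = 0 has discriminant (0)² - 4·(1) = -4 < 0, so r = ± i.
Hence y_h = C1*cos(x) + C2*sin(x).
Try y_p = A*exp(x). Substituting into the equation and dividing by exp(x) gives A = -3, so y_p = -3*exp(x).

y = -3*exp(x) + C1*cos(x) + C2*sin(x)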